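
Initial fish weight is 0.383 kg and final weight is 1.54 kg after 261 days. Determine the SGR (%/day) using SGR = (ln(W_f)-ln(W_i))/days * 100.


ln(W_f) = ln(1.54) = 0.43178242
ln(W_i) = ln(0.383) = -0.95972029
ln(W_f) - ln(W_i) = 0.43178242 - -0.95972029 = 1.3915027
SGR = 1.3915027 / 261 * 100 = 0.533143 %/day

0.533143 %/day


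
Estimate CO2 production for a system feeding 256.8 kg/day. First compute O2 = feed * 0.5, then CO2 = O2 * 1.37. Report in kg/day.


O2 = 256.8 * 0.5 = 128.4
CO2 = 128.4 * 1.37 = 175.908

175.908 kg/day


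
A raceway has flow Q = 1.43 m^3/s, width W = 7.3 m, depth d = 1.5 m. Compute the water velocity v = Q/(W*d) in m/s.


Cross-sectional area = W * d = 7.3 * 1.5 = 10.95 m^2
Velocity = Q / A = 1.43 / 10.95 = 0.130594 m/s

0.130594 m/s


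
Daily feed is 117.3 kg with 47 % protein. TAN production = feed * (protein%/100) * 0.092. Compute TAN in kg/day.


Protein in feed = 117.3 * 47/100 = 55.131 kg/day
TAN = protein * 0.092 = 55.131 * 0.092 = 5.072052 kg/day

5.072052 kg/day


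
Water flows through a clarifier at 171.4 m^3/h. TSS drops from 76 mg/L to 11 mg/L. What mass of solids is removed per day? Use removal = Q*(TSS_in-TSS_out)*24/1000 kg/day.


Concentration drop: TSS_in - TSS_out = 76 - 11 = 65 mg/L
Hourly solids removed = Q * dTSS = 171.4 m^3/h * 65 mg/L = 11141 g/h  (m^3/h * mg/L = g/h)
Daily solids removed = 11141 * 24 = 267384 g/day
Convert g to kg: 267384 / 1000 = 267.384 kg/day

267.384 kg/day


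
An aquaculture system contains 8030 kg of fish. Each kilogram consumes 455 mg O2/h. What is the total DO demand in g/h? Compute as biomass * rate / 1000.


Total O2 consumption (mg/h) = 8030 kg * 455 mg/(kg*h) = 3653650 mg/h
Convert to g/h: 3653650 / 1000 = 3653.65 g/h

3653.65 g/h


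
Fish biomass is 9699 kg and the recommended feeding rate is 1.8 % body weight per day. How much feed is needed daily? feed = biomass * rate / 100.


Feeding rate fraction = 1.8% / 100 = 0.018
Daily feed = 9699 kg * 0.018 = 174.582 kg/day

174.582 kg/day


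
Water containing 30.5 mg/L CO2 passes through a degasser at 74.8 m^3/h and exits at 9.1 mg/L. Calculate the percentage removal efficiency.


CO2_out / CO2_in = 9.1 / 30.5 = 0.29836066
Fraction remaining = 0.29836066
efficiency = (1 - 0.29836066) * 100 = 70.1639 %

70.1639 %


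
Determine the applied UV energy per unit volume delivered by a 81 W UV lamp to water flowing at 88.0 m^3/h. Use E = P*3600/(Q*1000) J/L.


Energy delivered per hour = 81 W * 3600 s = 291600 J/h
Volume treated per hour = 88.0 m^3/h * 1000 = 88000 L/h
dose = 291600 / 88000 = 3.31364 J/L

3.31364 J/L


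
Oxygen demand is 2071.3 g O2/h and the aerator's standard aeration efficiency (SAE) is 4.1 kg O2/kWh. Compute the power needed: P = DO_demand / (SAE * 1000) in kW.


SAE in g O2/kWh = 4.1 * 1000 = 4100 g/kWh
P = DO_demand / SAE_g = 2071.3 / 4100 = 0.505195 kW

0.505195 kW


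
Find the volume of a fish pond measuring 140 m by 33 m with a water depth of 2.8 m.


Base area = L * W = 140 * 33 = 4620 m^2
Volume = area * depth = 4620 * 2.8 = 12936 m^3

12936 m^3


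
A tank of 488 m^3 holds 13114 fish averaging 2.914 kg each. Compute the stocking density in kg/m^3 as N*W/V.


Total biomass = 13114 fish * 2.914 kg = 38214.196 kg
Density = total biomass / volume = 38214.196 / 488 = 78.3078 kg/m^3

78.3078 kg/m^3


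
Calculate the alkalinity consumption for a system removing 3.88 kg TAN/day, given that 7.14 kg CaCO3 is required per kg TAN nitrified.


Alkalinity factor: 7.14 kg CaCO3 consumed per kg TAN nitrified
alk = 3.88 kg TAN * 7.14 = 27.7032 kg CaCO3/day

27.7032 kg CaCO3/day


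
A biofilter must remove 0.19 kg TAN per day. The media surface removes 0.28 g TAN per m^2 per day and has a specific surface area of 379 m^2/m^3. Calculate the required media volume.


A = 0.19*1000 / 0.28 = 678.57143 m^2
V = 678.57143 / 379 = 1.79043

1.79043 m^3


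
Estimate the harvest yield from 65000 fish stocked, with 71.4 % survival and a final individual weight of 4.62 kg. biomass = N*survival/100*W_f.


Survivors = 65000 * 71.4/100 = 46410 fish
Harvest biomass = survivors * W_f = 46410 * 4.62 = 214414.2 kg

214414.2 kg


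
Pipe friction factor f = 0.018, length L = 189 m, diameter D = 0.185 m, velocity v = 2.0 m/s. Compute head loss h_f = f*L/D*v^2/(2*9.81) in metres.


v^2 = 2.0^2 = 4 m^2/s^2
L/D = 189/0.185 = 1021.6216
h_f = f*(L/D)*v^2/(2g) = 0.018 * 1021.6216 * 4 / 19.62 = 3.74907 m

3.74907 m


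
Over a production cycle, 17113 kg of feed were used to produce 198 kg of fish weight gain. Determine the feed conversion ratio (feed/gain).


FCR = feed consumed / weight gained
FCR = 17113 kg / 198 kg = 86.4293

86.4293


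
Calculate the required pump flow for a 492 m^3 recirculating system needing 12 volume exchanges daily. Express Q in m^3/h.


Daily recirculation volume = 492 m^3 * 12 = 5904 m^3/day
Flow rate Q = daily volume / 24 h = 5904 / 24 = 246 m^3/h

246 m^3/h


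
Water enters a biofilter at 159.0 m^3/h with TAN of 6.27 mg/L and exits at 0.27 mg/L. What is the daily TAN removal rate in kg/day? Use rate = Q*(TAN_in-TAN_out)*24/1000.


Concentration drop: TAN_in - TAN_out = 6.27 - 0.27 = 6 mg/L
Hourly TAN removed = Q * dTAN = 159.0 m^3/h * 6 mg/L = 954 g/h  (m^3/h * mg/L = g/h)
Daily TAN removed = 954 * 24 = 22896 g/day
Convert to kg/day: 22896 / 1000 = 22.896 kg/day

22.896 kg/day


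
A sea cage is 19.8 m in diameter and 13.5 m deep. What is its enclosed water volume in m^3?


r = d/2 = 19.8/2 = 9.9 m
Base area = pi*r^2 = pi*9.9^2 = 307.9075 m^2
Volume = 307.9075 * 13.5 = 4156.75 m^3

4156.75 m^3


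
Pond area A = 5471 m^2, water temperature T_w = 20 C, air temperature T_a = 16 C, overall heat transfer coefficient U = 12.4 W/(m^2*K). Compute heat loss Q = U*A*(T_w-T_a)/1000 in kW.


Temperature difference dT = 20 - 16 = 4 K
Heat loss (W) = U * A * dT = 12.4 * 5471 * 4 = 271361.6 W
Convert to kW: 271361.6 / 1000 = 271.3616 kW

271.3616 kW


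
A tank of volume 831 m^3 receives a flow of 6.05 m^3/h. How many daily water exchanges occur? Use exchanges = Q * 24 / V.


Daily flow volume = 6.05 m^3/h * 24 h = 145.2 m^3/day
Exchanges = daily flow / tank volume = 145.2 / 831 = 0.174729 exchanges/day

0.174729 exchanges/day


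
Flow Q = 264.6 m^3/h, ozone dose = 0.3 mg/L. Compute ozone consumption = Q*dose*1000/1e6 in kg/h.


O3 demand (mg/h) = Q * dose * 1000 = 264.6 * 0.3 * 1000 = 79380 mg/h
Convert mg to kg: 79380 / 1e6 = 0.07938 kg/h

0.07938 kg/h


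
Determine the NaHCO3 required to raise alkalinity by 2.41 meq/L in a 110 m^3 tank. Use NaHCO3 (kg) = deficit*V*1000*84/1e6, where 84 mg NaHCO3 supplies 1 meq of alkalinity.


Tank volume in L = 110 m^3 * 1000 = 110000 L
Total meq required = 2.41 meq/L * 110000 L = 265100 meq
NaHCO3 mass = 265100 meq * 84 mg/meq / 1e6 = 22.2684 kg

22.2684 kg


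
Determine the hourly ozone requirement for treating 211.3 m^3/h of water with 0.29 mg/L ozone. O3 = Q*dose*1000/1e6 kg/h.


O3 demand (mg/h) = Q * dose * 1000 = 211.3 * 0.29 * 1000 = 61277 mg/h
Convert mg to kg: 61277 / 1e6 = 0.061277 kg/h

0.061277 kg/h


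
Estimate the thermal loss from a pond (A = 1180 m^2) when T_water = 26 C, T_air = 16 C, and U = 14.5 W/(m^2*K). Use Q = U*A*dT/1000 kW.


Temperature difference dT = 26 - 16 = 10 K
Heat loss (W) = U * A * dT = 14.5 * 1180 * 10 = 171100 W
Convert to kW: 171100 / 1000 = 171.1 kW

171.1 kW


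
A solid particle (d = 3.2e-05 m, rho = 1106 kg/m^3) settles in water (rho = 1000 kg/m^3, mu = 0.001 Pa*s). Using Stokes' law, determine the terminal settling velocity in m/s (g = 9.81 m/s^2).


Density difference: rho_p - rho_f = 1106 - 1000 = 106 kg/m^3
d^2 = (3.2e-05)^2 = 1.024e-09 m^2
Numerator = (rho_p - rho_f) * g * d^2 = 106 * 9.81 * 1.024e-09 = 1.0648166e-06
Denominator = 18 * mu = 18 * 0.001 = 0.018
v_s = 1.0648166e-06 / 0.018 = 5.91565e-05 m/s
Check: Re = rho_f * v_s * d / mu = 1000 * 5.91565e-05 * 3.2e-05 / 0.001 = 0.00189 < 1, so Stokes' law applies.

5.91565e-05 m/s


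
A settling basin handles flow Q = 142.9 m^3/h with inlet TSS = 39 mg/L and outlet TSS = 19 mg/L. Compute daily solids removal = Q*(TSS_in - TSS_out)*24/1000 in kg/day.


Concentration drop: TSS_in - TSS_out = 39 - 19 = 20 mg/L
Hourly solids removed = Q * dTSS = 142.9 m^3/h * 20 mg/L = 2858 g/h  (m^3/h * mg/L = g/h)
Daily solids removed = 2858 * 24 = 68592 g/day
Convert g to kg: 68592 / 1000 = 68.592 kg/day

68.592 kg/day


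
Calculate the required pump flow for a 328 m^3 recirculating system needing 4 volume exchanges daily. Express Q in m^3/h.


Daily recirculation volume = 328 m^3 * 4 = 1312 m^3/day
Flow rate Q = daily volume / 24 h = 1312 / 24 = 54.6667 m^3/h

54.6667 m^3/h


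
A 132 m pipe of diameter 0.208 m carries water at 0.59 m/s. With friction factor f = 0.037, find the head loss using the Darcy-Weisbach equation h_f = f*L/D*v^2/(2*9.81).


v^2 = 0.59^2 = 0.3481 m^2/s^2
L/D = 132/0.208 = 634.61538
h_f = f*(L/D)*v^2/(2g) = 0.037 * 634.61538 * 0.3481 / 19.62 = 0.416598 m

0.416598 m


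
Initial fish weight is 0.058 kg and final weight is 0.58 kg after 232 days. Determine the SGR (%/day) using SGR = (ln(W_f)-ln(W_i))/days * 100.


ln(W_f) = ln(0.58) = -0.54472718
ln(W_i) = ln(0.058) = -2.8473123
ln(W_f) - ln(W_i) = -0.54472718 - -2.8473123 = 2.3025851
SGR = 2.3025851 / 232 * 100 = 0.992494 %/day

0.992494 %/day


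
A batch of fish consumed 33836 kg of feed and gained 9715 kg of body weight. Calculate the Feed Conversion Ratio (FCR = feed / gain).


FCR = feed consumed / weight gained
FCR = 33836 kg / 9715 kg = 3.48286

3.48286


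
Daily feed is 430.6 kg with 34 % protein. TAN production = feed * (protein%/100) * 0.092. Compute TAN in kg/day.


Protein in feed = 430.6 * 34/100 = 146.404 kg/day
TAN = protein * 0.092 = 146.404 * 0.092 = 13.469168 kg/day

13.469168 kg/day


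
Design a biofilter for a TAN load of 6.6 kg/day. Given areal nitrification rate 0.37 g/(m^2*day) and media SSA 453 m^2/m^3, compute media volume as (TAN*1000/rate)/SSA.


A = 6.6*1000 / 0.37 = 17837.838 m^2
V = 17837.838 / 453 = 39.3771

39.3771 m^3


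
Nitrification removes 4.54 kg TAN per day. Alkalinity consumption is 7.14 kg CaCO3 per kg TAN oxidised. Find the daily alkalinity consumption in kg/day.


Alkalinity factor: 7.14 kg CaCO3 consumed per kg TAN nitrified
alk = 4.54 kg TAN * 7.14 = 32.4156 kg CaCO3/day

32.4156 kg CaCO3/day


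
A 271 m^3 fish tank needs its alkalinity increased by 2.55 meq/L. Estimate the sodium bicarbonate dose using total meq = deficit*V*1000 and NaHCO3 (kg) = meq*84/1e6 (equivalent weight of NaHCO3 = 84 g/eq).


Tank volume in L = 271 m^3 * 1000 = 271000 L
Total meq required = 2.55 meq/L * 271000 L = 691050 meq
NaHCO3 mass = 691050 meq * 84 mg/meq / 1e6 = 58.0482 kg

58.0482 kg


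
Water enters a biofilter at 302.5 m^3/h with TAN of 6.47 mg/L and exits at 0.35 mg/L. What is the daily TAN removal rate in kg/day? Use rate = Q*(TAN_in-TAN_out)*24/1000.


Concentration drop: TAN_in - TAN_out = 6.47 - 0.35 = 6.12 mg/L
Hourly TAN removed = Q * dTAN = 302.5 m^3/h * 6.12 mg/L = 1851.3 g/h  (m^3/h * mg/L = g/h)
Daily TAN removed = 1851.3 * 24 = 44431.2 g/day
Convert to kg/day: 44431.2 / 1000 = 44.4312 kg/day

44.4312 kg/day


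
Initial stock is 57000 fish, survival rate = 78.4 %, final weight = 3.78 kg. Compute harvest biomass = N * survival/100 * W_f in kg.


Survivors = 57000 * 78.4/100 = 44688 fish
Harvest biomass = survivors * W_f = 44688 * 3.78 = 168920.64 kg

168920.64 kg


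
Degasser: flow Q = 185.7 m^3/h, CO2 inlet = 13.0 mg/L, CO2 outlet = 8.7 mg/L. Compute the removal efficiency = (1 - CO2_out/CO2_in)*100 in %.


CO2_out / CO2_in = 8.7 / 13.0 = 0.66923077
Fraction remaining = 0.66923077
efficiency = (1 - 0.66923077) * 100 = 33.0769 %

33.0769 %


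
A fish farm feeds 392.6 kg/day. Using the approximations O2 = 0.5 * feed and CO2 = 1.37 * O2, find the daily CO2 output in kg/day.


O2 = 392.6 * 0.5 = 196.3
CO2 = 196.3 * 1.37 = 268.931

268.931 kg/day


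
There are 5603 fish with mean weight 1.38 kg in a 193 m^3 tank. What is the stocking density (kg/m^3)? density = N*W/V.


Total biomass = 5603 fish * 1.38 kg = 7732.14 kg
Density = total biomass / volume = 7732.14 / 193 = 40.0629 kg/m^3

40.0629 kg/m^3


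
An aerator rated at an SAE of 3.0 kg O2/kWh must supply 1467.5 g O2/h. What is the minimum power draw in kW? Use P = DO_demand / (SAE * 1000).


SAE in g O2/kWh = 3.0 * 1000 = 3000 g/kWh
P = DO_demand / SAE_g = 1467.5 / 3000 = 0.489167 kW

0.489167 kW


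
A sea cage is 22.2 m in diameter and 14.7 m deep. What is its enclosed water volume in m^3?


r = d/2 = 22.2/2 = 11.1 m
Base area = pi*r^2 = pi*11.1^2 = 387.07563 m^2
Volume = 387.07563 * 14.7 = 5690.01 m^3

5690.01 m^3


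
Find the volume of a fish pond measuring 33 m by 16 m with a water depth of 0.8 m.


Base area = L * W = 33 * 16 = 528 m^2
Volume = area * depth = 528 * 0.8 = 422.4 m^3

422.4 m^3


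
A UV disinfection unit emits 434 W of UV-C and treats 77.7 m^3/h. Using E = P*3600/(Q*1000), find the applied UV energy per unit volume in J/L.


Energy delivered per hour = 434 W * 3600 s = 1562400 J/h
Volume treated per hour = 77.7 m^3/h * 1000 = 77700 L/h
dose = 1562400 / 77700 = 20.1081 J/L

20.1081 J/L


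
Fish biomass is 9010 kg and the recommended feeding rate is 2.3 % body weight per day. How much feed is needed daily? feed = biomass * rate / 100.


Feeding rate fraction = 2.3% / 100 = 0.023
Daily feed = 9010 kg * 0.023 = 207.23 kg/day

207.23 kg/day


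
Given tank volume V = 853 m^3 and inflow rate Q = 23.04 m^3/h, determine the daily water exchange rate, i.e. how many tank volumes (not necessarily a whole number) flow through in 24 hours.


Daily flow volume = 23.04 m^3/h * 24 h = 552.96 m^3/day
Exchanges = daily flow / tank volume = 552.96 / 853 = 0.648253 exchanges/day

0.648253 exchanges/day


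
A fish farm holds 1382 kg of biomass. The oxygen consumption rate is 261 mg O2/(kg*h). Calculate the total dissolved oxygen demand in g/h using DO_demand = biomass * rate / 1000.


Total O2 consumption (mg/h) = 1382 kg * 261 mg/(kg*h) = 360702 mg/h
Convert to g/h: 360702 / 1000 = 360.702 g/h

360.702 g/h


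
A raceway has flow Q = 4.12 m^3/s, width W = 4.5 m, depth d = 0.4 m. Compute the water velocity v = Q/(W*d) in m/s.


Cross-sectional area = W * d = 4.5 * 0.4 = 1.8 m^2
Velocity = Q / A = 4.12 / 1.8 = 2.28889 m/s

2.28889 m/s


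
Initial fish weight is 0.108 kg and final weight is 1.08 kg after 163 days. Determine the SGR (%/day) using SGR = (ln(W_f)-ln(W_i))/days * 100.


ln(W_f) = ln(1.08) = 0.076961041
ln(W_i) = ln(0.108) = -2.2256241
ln(W_f) - ln(W_i) = 0.076961041 - -2.2256241 = 2.3025851
SGR = 2.3025851 / 163 * 100 = 1.41263 %/day

1.41263 %/day


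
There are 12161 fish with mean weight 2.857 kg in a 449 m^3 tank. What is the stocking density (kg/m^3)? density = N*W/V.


Total biomass = 12161 fish * 2.857 kg = 34743.977 kg
Density = total biomass / volume = 34743.977 / 449 = 77.3808 kg/m^3

77.3808 kg/m^3


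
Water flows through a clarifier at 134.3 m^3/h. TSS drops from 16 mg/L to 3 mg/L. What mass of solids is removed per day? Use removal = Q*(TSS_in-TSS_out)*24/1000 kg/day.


Concentration drop: TSS_in - TSS_out = 16 - 3 = 13 mg/L
Hourly solids removed = Q * dTSS = 134.3 m^3/h * 13 mg/L = 1745.9 g/h  (m^3/h * mg/L = g/h)
Daily solids removed = 1745.9 * 24 = 41901.6 g/day
Convert g to kg: 41901.6 / 1000 = 41.9016 kg/day

41.9016 kg/day


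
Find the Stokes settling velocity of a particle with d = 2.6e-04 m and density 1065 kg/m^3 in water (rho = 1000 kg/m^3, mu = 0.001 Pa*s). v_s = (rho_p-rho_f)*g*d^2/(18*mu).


Density difference: rho_p - rho_f = 1065 - 1000 = 65 kg/m^3
d^2 = (2.6e-04)^2 = 6.76e-08 m^2
Numerator = (rho_p - rho_f) * g * d^2 = 65 * 9.81 * 6.76e-08 = 4.310514e-05
Denominator = 18 * mu = 18 * 0.001 = 0.018
v_s = 4.310514e-05 / 0.018 = 0.00239473 m/s
Check: Re = rho_f * v_s * d / mu = 1000 * 0.00239473 * 2.6e-04 / 0.001 = 0.623 < 1, so Stokes' law applies.

0.00239473 m/s


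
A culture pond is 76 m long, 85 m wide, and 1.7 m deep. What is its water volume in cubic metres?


Base area = L * W = 76 * 85 = 6460 m^2
Volume = area * depth = 6460 * 1.7 = 10982 m^3

10982 m^3


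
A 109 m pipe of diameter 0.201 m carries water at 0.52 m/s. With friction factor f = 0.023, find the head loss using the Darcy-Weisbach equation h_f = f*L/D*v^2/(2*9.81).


v^2 = 0.52^2 = 0.2704 m^2/s^2
L/D = 109/0.201 = 542.28856
h_f = f*(L/D)*v^2/(2g) = 0.023 * 542.28856 * 0.2704 / 19.62 = 0.171896 m

0.171896 m


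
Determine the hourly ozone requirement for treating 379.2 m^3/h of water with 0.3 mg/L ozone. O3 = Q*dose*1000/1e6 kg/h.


O3 demand (mg/h) = Q * dose * 1000 = 379.2 * 0.3 * 1000 = 113760 mg/h
Convert mg to kg: 113760 / 1e6 = 0.11376 kg/h

0.11376 kg/h


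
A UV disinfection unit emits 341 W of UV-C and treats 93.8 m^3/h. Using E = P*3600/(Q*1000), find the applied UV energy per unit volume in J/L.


Energy delivered per hour = 341 W * 3600 s = 1227600 J/h
Volume treated per hour = 93.8 m^3/h * 1000 = 93800 L/h
dose = 1227600 / 93800 = 13.0874 J/L

13.0874 J/L


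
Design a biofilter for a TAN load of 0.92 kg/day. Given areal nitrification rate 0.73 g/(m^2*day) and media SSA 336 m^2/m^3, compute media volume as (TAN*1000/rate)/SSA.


A = 0.92*1000 / 0.73 = 1260.274 m^2
V = 1260.274 / 336 = 3.75082

3.75082 m^3


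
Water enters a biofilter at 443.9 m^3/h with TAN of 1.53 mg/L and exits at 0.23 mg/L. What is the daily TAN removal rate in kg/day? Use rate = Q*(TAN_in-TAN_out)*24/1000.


Concentration drop: TAN_in - TAN_out = 1.53 - 0.23 = 1.3 mg/L
Hourly TAN removed = Q * dTAN = 443.9 m^3/h * 1.3 mg/L = 577.07 g/h  (m^3/h * mg/L = g/h)
Daily TAN removed = 577.07 * 24 = 13849.68 g/day
Convert to kg/day: 13849.68 / 1000 = 13.84968 kg/day

13.84968 kg/day


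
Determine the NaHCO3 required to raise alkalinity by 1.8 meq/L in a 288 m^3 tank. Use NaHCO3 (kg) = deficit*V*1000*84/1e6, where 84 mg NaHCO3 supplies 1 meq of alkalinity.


Tank volume in L = 288 m^3 * 1000 = 288000 L
Total meq required = 1.8 meq/L * 288000 L = 518400 meq
NaHCO3 mass = 518400 meq * 84 mg/meq / 1e6 = 43.5456 kg

43.5456 kg


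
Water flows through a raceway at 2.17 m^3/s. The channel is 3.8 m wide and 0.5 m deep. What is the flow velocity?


Cross-sectional area = W * d = 3.8 * 0.5 = 1.9 m^2
Velocity = Q / A = 2.17 / 1.9 = 1.14211 m/s

1.14211 m/s


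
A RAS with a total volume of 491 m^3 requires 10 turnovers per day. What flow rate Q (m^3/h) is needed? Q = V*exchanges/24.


Daily recirculation volume = 491 m^3 * 10 = 4910 m^3/day
Flow rate Q = daily volume / 24 h = 4910 / 24 = 204.583 m^3/h

204.583 m^3/h


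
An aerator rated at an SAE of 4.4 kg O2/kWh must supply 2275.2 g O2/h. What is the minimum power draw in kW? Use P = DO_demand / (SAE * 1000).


SAE in g O2/kWh = 4.4 * 1000 = 4400 g/kWh
P = DO_demand / SAE_g = 2275.2 / 4400 = 0.517091 kW

0.517091 kW


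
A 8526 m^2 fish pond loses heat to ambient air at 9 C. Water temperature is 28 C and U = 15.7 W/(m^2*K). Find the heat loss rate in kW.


Temperature difference dT = 28 - 9 = 19 K
Heat loss (W) = U * A * dT = 15.7 * 8526 * 19 = 2543305.8 W
Convert to kW: 2543305.8 / 1000 = 2543.3058 kW

2543.3058 kW


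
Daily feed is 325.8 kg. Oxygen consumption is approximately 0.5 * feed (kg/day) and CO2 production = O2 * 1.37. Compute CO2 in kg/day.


O2 = 325.8 * 0.5 = 162.9
CO2 = 162.9 * 1.37 = 223.173

223.173 kg/day


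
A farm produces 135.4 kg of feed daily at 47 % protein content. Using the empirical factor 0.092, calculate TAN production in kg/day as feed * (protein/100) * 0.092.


Protein in feed = 135.4 * 47/100 = 63.638 kg/day
TAN = protein * 0.092 = 63.638 * 0.092 = 5.854696 kg/day

5.854696 kg/day


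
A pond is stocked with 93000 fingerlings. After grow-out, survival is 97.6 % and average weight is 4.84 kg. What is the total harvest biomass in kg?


Survivors = 93000 * 97.6/100 = 90768 fish
Harvest biomass = survivors * W_f = 90768 * 4.84 = 439317.12 kg

439317.12 kg


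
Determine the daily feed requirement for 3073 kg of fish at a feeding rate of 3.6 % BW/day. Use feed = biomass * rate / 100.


Feeding rate fraction = 3.6% / 100 = 0.036
Daily feed = 3073 kg * 0.036 = 110.628 kg/day

110.628 kg/day


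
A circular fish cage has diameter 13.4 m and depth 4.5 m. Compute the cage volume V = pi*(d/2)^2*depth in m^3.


r = d/2 = 13.4/2 = 6.7 m
Base area = pi*r^2 = pi*6.7^2 = 141.02609 m^2
Volume = 141.02609 * 4.5 = 634.617 m^3

634.617 m^3


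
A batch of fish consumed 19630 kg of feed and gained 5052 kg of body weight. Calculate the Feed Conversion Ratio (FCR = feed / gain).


FCR = feed consumed / weight gained
FCR = 19630 kg / 5052 kg = 3.88559

3.88559


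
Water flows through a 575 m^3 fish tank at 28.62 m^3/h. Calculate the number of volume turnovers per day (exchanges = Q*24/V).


Daily flow volume = 28.62 m^3/h * 24 h = 686.88 m^3/day
Exchanges = daily flow / tank volume = 686.88 / 575 = 1.19457 exchanges/day

1.19457 exchanges/day


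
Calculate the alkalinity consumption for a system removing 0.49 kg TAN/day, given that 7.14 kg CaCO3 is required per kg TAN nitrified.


Alkalinity factor: 7.14 kg CaCO3 consumed per kg TAN nitrified
alk = 0.49 kg TAN * 7.14 = 3.4986 kg CaCO3/day

3.4986 kg CaCO3/day


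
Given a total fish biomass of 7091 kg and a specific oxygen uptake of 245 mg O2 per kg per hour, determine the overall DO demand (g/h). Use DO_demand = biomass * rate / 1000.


Total O2 consumption (mg/h) = 7091 kg * 245 mg/(kg*h) = 1737295 mg/h
Convert to g/h: 1737295 / 1000 = 1737.295 g/h

1737.295 g/h


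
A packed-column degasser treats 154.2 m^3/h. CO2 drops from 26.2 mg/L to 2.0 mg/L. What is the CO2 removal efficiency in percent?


CO2_out / CO2_in = 2.0 / 26.2 = 0.076335878
Fraction remaining = 0.076335878
efficiency = (1 - 0.076335878) * 100 = 92.3664 %

92.3664 %


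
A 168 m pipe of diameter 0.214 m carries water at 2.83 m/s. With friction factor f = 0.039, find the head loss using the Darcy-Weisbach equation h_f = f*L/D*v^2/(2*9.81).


v^2 = 2.83^2 = 8.0089 m^2/s^2
L/D = 168/0.214 = 785.04673
h_f = f*(L/D)*v^2/(2g) = 0.039 * 785.04673 * 8.0089 / 19.62 = 12.4978 m

12.4978 m


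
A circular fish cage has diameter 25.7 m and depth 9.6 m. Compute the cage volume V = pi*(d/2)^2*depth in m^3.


r = d/2 = 25.7/2 = 12.85 m
Base area = pi*r^2 = pi*12.85^2 = 518.74763 m^2
Volume = 518.74763 * 9.6 = 4979.98 m^3

4979.98 m^3


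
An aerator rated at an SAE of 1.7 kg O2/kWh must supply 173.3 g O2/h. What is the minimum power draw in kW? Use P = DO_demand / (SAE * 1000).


SAE in g O2/kWh = 1.7 * 1000 = 1700 g/kWh
P = DO_demand / SAE_g = 173.3 / 1700 = 0.101941 kW

0.101941 kW


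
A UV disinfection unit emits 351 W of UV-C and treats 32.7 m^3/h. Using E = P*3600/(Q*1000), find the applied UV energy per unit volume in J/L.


Energy delivered per hour = 351 W * 3600 s = 1263600 J/h
Volume treated per hour = 32.7 m^3/h * 1000 = 32700 L/h
dose = 1263600 / 32700 = 38.6422 J/L

38.6422 J/L


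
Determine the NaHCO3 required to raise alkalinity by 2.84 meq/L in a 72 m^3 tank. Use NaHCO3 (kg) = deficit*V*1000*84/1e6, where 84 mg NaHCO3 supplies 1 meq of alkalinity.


Tank volume in L = 72 m^3 * 1000 = 72000 L
Total meq required = 2.84 meq/L * 72000 L = 204480 meq
NaHCO3 mass = 204480 meq * 84 mg/meq / 1e6 = 17.1763 kg

17.1763 kg


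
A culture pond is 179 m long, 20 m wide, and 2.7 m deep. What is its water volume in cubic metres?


Base area = L * W = 179 * 20 = 3580 m^2
Volume = area * depth = 3580 * 2.7 = 9666 m^3

9666 m^3


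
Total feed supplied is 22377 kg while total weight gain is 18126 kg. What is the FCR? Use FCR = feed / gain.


FCR = feed consumed / weight gained
FCR = 22377 kg / 18126 kg = 1.23452

1.23452


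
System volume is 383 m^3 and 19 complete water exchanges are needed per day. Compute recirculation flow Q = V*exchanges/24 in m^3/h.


Daily recirculation volume = 383 m^3 * 19 = 7277 m^3/day
Flow rate Q = daily volume / 24 h = 7277 / 24 = 303.208 m^3/h

303.208 m^3/h


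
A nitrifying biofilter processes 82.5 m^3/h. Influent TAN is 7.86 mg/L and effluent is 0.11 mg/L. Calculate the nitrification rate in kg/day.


Concentration drop: TAN_in - TAN_out = 7.86 - 0.11 = 7.75 mg/L
Hourly TAN removed = Q * dTAN = 82.5 m^3/h * 7.75 mg/L = 639.375 g/h  (m^3/h * mg/L = g/h)
Daily TAN removed = 639.375 * 24 = 15345 g/day
Convert to kg/day: 15345 / 1000 = 15.345 kg/day

15.345 kg/day


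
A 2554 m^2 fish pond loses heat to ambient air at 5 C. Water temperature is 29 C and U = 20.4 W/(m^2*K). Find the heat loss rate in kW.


Temperature difference dT = 29 - 5 = 24 K
Heat loss (W) = U * A * dT = 20.4 * 2554 * 24 = 1250438.4 W
Convert to kW: 1250438.4 / 1000 = 1250.4384 kW

1250.4384 kW


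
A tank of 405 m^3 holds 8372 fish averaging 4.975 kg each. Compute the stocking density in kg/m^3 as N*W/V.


Total biomass = 8372 fish * 4.975 kg = 41650.7 kg
Density = total biomass / volume = 41650.7 / 405 = 102.841 kg/m^3

102.841 kg/m^3


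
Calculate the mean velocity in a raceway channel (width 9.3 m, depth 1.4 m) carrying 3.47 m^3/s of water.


Cross-sectional area = W * d = 9.3 * 1.4 = 13.02 m^2
Velocity = Q / A = 3.47 / 13.02 = 0.266513 m/s

0.266513 m/s


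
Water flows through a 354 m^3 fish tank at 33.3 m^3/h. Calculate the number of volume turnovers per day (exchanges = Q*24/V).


Daily flow volume = 33.3 m^3/h * 24 h = 799.2 m^3/day
Exchanges = daily flow / tank volume = 799.2 / 354 = 2.25763 exchanges/day

2.25763 exchanges/day


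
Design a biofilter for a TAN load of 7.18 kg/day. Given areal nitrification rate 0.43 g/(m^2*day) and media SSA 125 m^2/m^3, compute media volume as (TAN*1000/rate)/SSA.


A = 7.18*1000 / 0.43 = 16697.674 m^2
V = 16697.674 / 125 = 133.581

133.581 m^3


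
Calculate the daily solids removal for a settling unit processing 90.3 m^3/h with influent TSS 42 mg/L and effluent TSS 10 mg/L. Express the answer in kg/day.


Concentration drop: TSS_in - TSS_out = 42 - 10 = 32 mg/L
Hourly solids removed = Q * dTSS = 90.3 m^3/h * 32 mg/L = 2889.6 g/h  (m^3/h * mg/L = g/h)
Daily solids removed = 2889.6 * 24 = 69350.4 g/day
Convert g to kg: 69350.4 / 1000 = 69.3504 kg/day

69.3504 kg/day


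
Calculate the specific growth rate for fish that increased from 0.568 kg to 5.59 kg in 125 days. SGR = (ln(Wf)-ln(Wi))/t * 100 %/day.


ln(W_f) = ln(5.59) = 1.7209793
ln(W_i) = ln(0.568) = -0.56563386
ln(W_f) - ln(W_i) = 1.7209793 - -0.56563386 = 2.2866132
SGR = 2.2866132 / 125 * 100 = 1.82929 %/day

1.82929 %/day


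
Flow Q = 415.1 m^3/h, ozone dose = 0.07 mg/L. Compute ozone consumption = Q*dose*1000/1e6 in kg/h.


O3 demand (mg/h) = Q * dose * 1000 = 415.1 * 0.07 * 1000 = 29057 mg/h
Convert mg to kg: 29057 / 1e6 = 0.029057 kg/h

0.029057 kg/h


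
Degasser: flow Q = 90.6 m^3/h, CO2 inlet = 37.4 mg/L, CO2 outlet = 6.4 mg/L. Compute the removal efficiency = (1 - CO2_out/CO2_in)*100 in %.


CO2_out / CO2_in = 6.4 / 37.4 = 0.17112299
Fraction remaining = 0.17112299
efficiency = (1 - 0.17112299) * 100 = 82.8877 %

82.8877 %


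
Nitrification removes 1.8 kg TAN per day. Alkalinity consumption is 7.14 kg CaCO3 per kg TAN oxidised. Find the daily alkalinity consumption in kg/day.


Alkalinity factor: 7.14 kg CaCO3 consumed per kg TAN nitrified
alk = 1.8 kg TAN * 7.14 = 12.852 kg CaCO3/day

12.852 kg CaCO3/day


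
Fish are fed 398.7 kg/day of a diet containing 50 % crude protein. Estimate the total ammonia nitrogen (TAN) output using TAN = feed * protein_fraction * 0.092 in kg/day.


Protein in feed = 398.7 * 50/100 = 199.35 kg/day
TAN = protein * 0.092 = 199.35 * 0.092 = 18.3402 kg/day

18.3402 kg/day


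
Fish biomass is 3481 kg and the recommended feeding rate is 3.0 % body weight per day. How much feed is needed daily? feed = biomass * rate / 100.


Feeding rate fraction = 3.0% / 100 = 0.03
Daily feed = 3481 kg * 0.03 = 104.43 kg/day

104.43 kg/day


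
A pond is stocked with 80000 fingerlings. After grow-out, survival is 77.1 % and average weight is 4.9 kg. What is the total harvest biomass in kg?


Survivors = 80000 * 77.1/100 = 61680 fish
Harvest biomass = survivors * W_f = 61680 * 4.9 = 302232 kg

302232 kg


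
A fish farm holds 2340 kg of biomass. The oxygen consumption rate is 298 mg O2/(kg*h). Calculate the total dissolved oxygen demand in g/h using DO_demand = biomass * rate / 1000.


Total O2 consumption (mg/h) = 2340 kg * 298 mg/(kg*h) = 697320 mg/h
Convert to g/h: 697320 / 1000 = 697.32 g/h

697.32 g/h


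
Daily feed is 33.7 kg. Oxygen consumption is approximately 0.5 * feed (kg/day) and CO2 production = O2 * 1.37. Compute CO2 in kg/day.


O2 = 33.7 * 0.5 = 16.85
CO2 = 16.85 * 1.37 = 23.0845

23.0845 kg/day


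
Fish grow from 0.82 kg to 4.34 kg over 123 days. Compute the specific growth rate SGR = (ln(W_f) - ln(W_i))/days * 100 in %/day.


ln(W_f) = ln(4.34) = 1.4678743
ln(W_i) = ln(0.82) = -0.19845094
ln(W_f) - ln(W_i) = 1.4678743 - -0.19845094 = 1.6663252
SGR = 1.6663252 / 123 * 100 = 1.35474 %/day

1.35474 %/day


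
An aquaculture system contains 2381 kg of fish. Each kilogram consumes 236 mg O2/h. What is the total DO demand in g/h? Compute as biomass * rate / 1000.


Total O2 consumption (mg/h) = 2381 kg * 236 mg/(kg*h) = 561916 mg/h
Convert to g/h: 561916 / 1000 = 561.916 g/h

561.916 g/h


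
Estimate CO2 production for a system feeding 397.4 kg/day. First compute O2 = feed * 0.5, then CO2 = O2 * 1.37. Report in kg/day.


O2 = 397.4 * 0.5 = 198.7
CO2 = 198.7 * 1.37 = 272.219

272.219 kg/day


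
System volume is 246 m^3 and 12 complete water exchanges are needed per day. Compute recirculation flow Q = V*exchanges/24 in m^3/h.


Daily recirculation volume = 246 m^3 * 12 = 2952 m^3/day
Flow rate Q = daily volume / 24 h = 2952 / 24 = 123 m^3/h

123 m^3/h


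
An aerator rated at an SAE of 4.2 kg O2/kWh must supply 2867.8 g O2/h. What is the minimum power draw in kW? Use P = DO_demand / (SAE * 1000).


SAE in g O2/kWh = 4.2 * 1000 = 4200 g/kWh
P = DO_demand / SAE_g = 2867.8 / 4200 = 0.68281 kW

0.68281 kW


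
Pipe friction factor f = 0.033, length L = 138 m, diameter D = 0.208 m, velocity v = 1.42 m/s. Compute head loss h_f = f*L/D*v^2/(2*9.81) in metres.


v^2 = 1.42^2 = 2.0164 m^2/s^2
L/D = 138/0.208 = 663.46154
h_f = f*(L/D)*v^2/(2g) = 0.033 * 663.46154 * 2.0164 / 19.62 = 2.25013 m

2.25013 m


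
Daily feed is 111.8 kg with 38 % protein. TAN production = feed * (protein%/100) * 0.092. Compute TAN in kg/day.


Protein in feed = 111.8 * 38/100 = 42.484 kg/day
TAN = protein * 0.092 = 42.484 * 0.092 = 3.908528 kg/day

3.908528 kg/day


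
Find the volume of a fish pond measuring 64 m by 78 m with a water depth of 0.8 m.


Base area = L * W = 64 * 78 = 4992 m^2
Volume = area * depth = 4992 * 0.8 = 3993.6 m^3

3993.6 m^3


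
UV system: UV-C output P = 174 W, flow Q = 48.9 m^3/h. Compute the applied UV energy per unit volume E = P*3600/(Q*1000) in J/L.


Energy delivered per hour = 174 W * 3600 s = 626400 J/h
Volume treated per hour = 48.9 m^3/h * 1000 = 48900 L/h
dose = 626400 / 48900 = 12.8098 J/L

12.8098 J/L


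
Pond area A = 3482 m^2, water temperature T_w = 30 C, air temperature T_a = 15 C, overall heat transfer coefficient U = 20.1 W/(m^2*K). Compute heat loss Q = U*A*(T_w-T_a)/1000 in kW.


Temperature difference dT = 30 - 15 = 15 K
Heat loss (W) = U * A * dT = 20.1 * 3482 * 15 = 1049823 W
Convert to kW: 1049823 / 1000 = 1049.823 kW

1049.823 kW


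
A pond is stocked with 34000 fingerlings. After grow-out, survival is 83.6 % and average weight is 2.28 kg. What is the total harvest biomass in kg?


Survivors = 34000 * 83.6/100 = 28424 fish
Harvest biomass = survivors * W_f = 28424 * 2.28 = 64806.72 kg

64806.72 kg


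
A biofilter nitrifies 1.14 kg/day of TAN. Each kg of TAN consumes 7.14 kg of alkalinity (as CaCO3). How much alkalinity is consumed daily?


Alkalinity factor: 7.14 kg CaCO3 consumed per kg TAN nitrified
alk = 1.14 kg TAN * 7.14 = 8.1396 kg CaCO3/day

8.1396 kg CaCO3/day


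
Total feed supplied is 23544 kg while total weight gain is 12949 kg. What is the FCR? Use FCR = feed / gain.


FCR = feed consumed / weight gained
FCR = 23544 kg / 12949 kg = 1.81821

1.81821


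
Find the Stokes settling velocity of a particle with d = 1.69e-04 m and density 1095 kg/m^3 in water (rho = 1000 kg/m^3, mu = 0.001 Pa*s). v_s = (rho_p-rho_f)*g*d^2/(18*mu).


Density difference: rho_p - rho_f = 1095 - 1000 = 95 kg/m^3
d^2 = (1.69e-04)^2 = 2.8561e-08 m^2
Numerator = (rho_p - rho_f) * g * d^2 = 95 * 9.81 * 2.8561e-08 = 2.6617424e-05
Denominator = 18 * mu = 18 * 0.001 = 0.018
v_s = 2.6617424e-05 / 0.018 = 0.00147875 m/s
Check: Re = rho_f * v_s * d / mu = 1000 * 0.00147875 * 1.69e-04 / 0.001 = 0.25 < 1, so Stokes' law applies.

0.00147875 m/s


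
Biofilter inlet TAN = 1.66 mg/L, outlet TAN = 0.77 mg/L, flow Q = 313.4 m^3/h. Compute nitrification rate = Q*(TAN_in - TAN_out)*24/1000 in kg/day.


Concentration drop: TAN_in - TAN_out = 1.66 - 0.77 = 0.89 mg/L
Hourly TAN removed = Q * dTAN = 313.4 m^3/h * 0.89 mg/L = 278.926 g/h  (m^3/h * mg/L = g/h)
Daily TAN removed = 278.926 * 24 = 6694.224 g/day
Convert to kg/day: 6694.224 / 1000 = 6.694224 kg/day

6.694224 kg/day


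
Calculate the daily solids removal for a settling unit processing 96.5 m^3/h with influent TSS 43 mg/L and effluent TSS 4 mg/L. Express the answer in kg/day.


Concentration drop: TSS_in - TSS_out = 43 - 4 = 39 mg/L
Hourly solids removed = Q * dTSS = 96.5 m^3/h * 39 mg/L = 3763.5 g/h  (m^3/h * mg/L = g/h)
Daily solids removed = 3763.5 * 24 = 90324 g/day
Convert g to kg: 90324 / 1000 = 90.324 kg/day

90.324 kg/day


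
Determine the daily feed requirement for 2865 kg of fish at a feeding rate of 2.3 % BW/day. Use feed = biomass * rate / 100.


Feeding rate fraction = 2.3% / 100 = 0.023
Daily feed = 2865 kg * 0.023 = 65.895 kg/day

65.895 kg/day


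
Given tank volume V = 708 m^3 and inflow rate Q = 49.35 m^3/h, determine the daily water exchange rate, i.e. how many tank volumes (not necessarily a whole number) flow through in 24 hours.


Daily flow volume = 49.35 m^3/h * 24 h = 1184.4 m^3/day
Exchanges = daily flow / tank volume = 1184.4 / 708 = 1.67288 exchanges/day

1.67288 exchanges/day


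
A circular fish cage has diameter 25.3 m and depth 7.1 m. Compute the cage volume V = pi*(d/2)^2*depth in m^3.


r = d/2 = 25.3/2 = 12.65 m
Base area = pi*r^2 = pi*12.65^2 = 502.72551 m^2
Volume = 502.72551 * 7.1 = 3569.35 m^3

3569.35 m^3


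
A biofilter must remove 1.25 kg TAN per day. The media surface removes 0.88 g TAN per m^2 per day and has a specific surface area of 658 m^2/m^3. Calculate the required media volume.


A = 1.25*1000 / 0.88 = 1420.4545 m^2
V = 1420.4545 / 658 = 2.15875

2.15875 m^3


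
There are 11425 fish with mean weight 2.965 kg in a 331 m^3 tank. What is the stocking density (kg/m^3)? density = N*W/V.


Total biomass = 11425 fish * 2.965 kg = 33875.125 kg
Density = total biomass / volume = 33875.125 / 331 = 102.342 kg/m^3

102.342 kg/m^3


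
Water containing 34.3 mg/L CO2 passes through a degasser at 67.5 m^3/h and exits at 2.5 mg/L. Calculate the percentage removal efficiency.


CO2_out / CO2_in = 2.5 / 34.3 = 0.072886297
Fraction remaining = 0.072886297
efficiency = (1 - 0.072886297) * 100 = 92.7114 %

92.7114 %


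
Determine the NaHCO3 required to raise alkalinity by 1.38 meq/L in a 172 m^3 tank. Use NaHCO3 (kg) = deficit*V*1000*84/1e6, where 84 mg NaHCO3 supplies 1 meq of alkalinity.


Tank volume in L = 172 m^3 * 1000 = 172000 L
Total meq required = 1.38 meq/L * 172000 L = 237360 meq
NaHCO3 mass = 237360 meq * 84 mg/meq / 1e6 = 19.9382 kg

19.9382 kg


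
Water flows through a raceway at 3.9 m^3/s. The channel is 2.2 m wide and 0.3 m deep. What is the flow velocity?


Cross-sectional area = W * d = 2.2 * 0.3 = 0.66 m^2
Velocity = Q / A = 3.9 / 0.66 = 5.90909 m/s

5.90909 m/s


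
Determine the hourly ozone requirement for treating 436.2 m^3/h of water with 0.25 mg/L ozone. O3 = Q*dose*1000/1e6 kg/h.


O3 demand (mg/h) = Q * dose * 1000 = 436.2 * 0.25 * 1000 = 109050 mg/h
Convert mg to kg: 109050 / 1e6 = 0.10905 kg/h

0.10905 kg/h


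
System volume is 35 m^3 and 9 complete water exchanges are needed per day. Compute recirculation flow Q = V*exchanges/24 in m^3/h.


Daily recirculation volume = 35 m^3 * 9 = 315 m^3/day
Flow rate Q = daily volume / 24 h = 315 / 24 = 13.125 m^3/h

13.125 m^3/h


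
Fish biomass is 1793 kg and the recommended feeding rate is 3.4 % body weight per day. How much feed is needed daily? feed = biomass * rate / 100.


Feeding rate fraction = 3.4% / 100 = 0.034
Daily feed = 1793 kg * 0.034 = 60.962 kg/day

60.962 kg/day


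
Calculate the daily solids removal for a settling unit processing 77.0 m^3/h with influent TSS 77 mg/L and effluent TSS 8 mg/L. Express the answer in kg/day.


Concentration drop: TSS_in - TSS_out = 77 - 8 = 69 mg/L
Hourly solids removed = Q * dTSS = 77.0 m^3/h * 69 mg/L = 5313 g/h  (m^3/h * mg/L = g/h)
Daily solids removed = 5313 * 24 = 127512 g/day
Convert g to kg: 127512 / 1000 = 127.512 kg/day

127.512 kg/day


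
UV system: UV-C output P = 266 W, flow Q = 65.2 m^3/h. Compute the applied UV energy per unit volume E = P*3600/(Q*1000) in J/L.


Energy delivered per hour = 266 W * 3600 s = 957600 J/h
Volume treated per hour = 65.2 m^3/h * 1000 = 65200 L/h
dose = 957600 / 65200 = 14.6871 J/L

14.6871 J/L


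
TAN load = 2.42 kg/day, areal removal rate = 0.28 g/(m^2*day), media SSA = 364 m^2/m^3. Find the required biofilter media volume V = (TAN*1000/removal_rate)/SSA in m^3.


A = 2.42*1000 / 0.28 = 8642.8571 m^2
V = 8642.8571 / 364 = 23.7441

23.7441 m^3


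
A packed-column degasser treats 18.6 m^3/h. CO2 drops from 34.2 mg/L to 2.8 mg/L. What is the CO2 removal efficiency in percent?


CO2_out / CO2_in = 2.8 / 34.2 = 0.081871345
Fraction remaining = 0.081871345
efficiency = (1 - 0.081871345) * 100 = 91.8129 %

91.8129 %


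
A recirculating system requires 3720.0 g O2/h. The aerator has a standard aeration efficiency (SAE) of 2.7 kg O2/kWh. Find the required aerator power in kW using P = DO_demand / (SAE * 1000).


SAE in g O2/kWh = 2.7 * 1000 = 2700 g/kWh
P = DO_demand / SAE_g = 3720.0 / 2700 = 1.37778 kW

1.37778 kW


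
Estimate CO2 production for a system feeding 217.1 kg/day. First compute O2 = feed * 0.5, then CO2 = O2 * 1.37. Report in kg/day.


O2 = 217.1 * 0.5 = 108.55
CO2 = 108.55 * 1.37 = 148.7135

148.7135 kg/day


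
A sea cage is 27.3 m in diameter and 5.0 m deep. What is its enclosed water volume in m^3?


r = d/2 = 27.3/2 = 13.65 m
Base area = pi*r^2 = pi*13.65^2 = 585.3494 m^2
Volume = 585.3494 * 5.0 = 2926.75 m^3

2926.75 m^3


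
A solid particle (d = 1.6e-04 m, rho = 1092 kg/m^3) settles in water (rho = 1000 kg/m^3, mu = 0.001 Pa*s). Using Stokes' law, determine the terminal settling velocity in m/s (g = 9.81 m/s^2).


Density difference: rho_p - rho_f = 1092 - 1000 = 92 kg/m^3
d^2 = (1.6e-04)^2 = 2.56e-08 m^2
Numerator = (rho_p - rho_f) * g * d^2 = 92 * 9.81 * 2.56e-08 = 2.3104512e-05
Denominator = 18 * mu = 18 * 0.001 = 0.018
v_s = 2.3104512e-05 / 0.018 = 0.00128358 m/s
Check: Re = rho_f * v_s * d / mu = 1000 * 0.00128358 * 1.6e-04 / 0.001 = 0.205 < 1, so Stokes' law applies.

0.00128358 m/s


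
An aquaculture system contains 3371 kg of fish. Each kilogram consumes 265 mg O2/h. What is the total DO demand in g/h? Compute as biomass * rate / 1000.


Total O2 consumption (mg/h) = 3371 kg * 265 mg/(kg*h) = 893315 mg/h
Convert to g/h: 893315 / 1000 = 893.315 g/h

893.315 g/h


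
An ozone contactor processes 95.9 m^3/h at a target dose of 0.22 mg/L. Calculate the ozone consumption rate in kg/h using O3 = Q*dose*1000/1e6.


O3 demand (mg/h) = Q * dose * 1000 = 95.9 * 0.22 * 1000 = 21098 mg/h
Convert mg to kg: 21098 / 1e6 = 0.021098 kg/h

0.021098 kg/h
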